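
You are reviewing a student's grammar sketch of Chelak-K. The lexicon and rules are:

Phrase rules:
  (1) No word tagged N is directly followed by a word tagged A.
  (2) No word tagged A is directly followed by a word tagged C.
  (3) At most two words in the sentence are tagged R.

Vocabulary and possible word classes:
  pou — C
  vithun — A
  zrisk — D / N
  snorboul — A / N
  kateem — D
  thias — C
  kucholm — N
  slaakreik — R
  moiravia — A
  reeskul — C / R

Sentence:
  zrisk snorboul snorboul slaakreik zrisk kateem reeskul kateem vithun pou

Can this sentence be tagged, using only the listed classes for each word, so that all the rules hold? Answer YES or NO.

Candidates per position — 1:zrisk {D,N}; 2:snorboul {A,N}; 3:snorboul {A,N}; 4:slaakreik {R}; 5:zrisk {D,N}; 6:kateem {D}; 7:reeskul {C,R}; 8:kateem {D}; 9:vithun {A}; 10:pou {C}.
Rule 2 cannot be satisfied by any choice of tags from the lexicon.
So there is no consistent tagging.

NO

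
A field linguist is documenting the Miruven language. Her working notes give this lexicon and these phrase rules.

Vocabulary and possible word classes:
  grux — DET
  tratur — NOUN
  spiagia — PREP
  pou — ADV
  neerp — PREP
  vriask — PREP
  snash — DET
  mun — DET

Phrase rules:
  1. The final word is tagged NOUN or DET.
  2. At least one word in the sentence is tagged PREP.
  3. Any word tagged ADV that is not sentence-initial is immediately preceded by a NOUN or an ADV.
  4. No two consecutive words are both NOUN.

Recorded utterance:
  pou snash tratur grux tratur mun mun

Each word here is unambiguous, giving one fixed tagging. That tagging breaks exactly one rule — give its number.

Fixed tagging: ADV DET NOUN DET NOUN DET DET.
Checking each rule: R1 ok, R2 fails, R3 ok, R4 ok.
Only rule 2 fails.

2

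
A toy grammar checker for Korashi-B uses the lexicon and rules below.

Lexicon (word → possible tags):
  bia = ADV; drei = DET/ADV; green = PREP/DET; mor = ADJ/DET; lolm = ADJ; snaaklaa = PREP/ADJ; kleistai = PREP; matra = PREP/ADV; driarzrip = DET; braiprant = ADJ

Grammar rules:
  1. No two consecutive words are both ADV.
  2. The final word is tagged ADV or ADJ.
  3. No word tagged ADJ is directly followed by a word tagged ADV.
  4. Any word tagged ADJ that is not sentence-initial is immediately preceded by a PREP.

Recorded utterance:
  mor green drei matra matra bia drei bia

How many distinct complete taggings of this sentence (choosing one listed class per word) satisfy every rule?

Candidates per position — 1:mor {ADJ,DET}; 2:green {PREP,DET}; 3:drei {DET,ADV}; 4:matra {PREP,ADV}; 5:matra {PREP,ADV}; 6:bia {ADV}; 7:drei {DET,ADV}; 8:bia {ADV}.
There are 64 candidate sequences in total.
Checking each against the rules leaves 12 sequences.
Count = 12.

12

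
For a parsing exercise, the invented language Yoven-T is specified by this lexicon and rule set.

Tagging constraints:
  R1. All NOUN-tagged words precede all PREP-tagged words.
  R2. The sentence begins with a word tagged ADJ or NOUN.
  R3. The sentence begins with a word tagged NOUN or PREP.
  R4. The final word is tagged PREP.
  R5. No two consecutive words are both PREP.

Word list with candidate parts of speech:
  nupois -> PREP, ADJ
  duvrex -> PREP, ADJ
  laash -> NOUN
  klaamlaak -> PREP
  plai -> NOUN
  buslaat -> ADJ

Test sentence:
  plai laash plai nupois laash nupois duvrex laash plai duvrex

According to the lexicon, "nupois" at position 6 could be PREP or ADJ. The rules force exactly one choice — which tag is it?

Candidates per position — 1:plai {NOUN}; 2:laash {NOUN}; 3:plai {NOUN}; 4:nupois {PREP,ADJ}; 5:laash {NOUN}; 6:nupois {PREP,ADJ}; 7:duvrex {PREP,ADJ}; 8:laash {NOUN}; 9:plai {NOUN}; 10:duvrex {PREP,ADJ}.
If word 4 were PREP, no tagging could satisfy rule 1; so word 4 is ADJ.
If word 6 were PREP, no tagging could satisfy rule 1; so word 6 is ADJ.
If word 7 were PREP, no tagging could satisfy rule 1; so word 7 is ADJ.
If word 10 were ADJ, no tagging could satisfy rule 4; so word 10 is PREP.
That leaves exactly one tagging: NOUN NOUN NOUN ADJ NOUN ADJ ADJ NOUN NOUN PREP.
Check: rule 1 holds; rule 2 holds; rule 3 holds; rule 4 holds; rule 5 holds.

ADJ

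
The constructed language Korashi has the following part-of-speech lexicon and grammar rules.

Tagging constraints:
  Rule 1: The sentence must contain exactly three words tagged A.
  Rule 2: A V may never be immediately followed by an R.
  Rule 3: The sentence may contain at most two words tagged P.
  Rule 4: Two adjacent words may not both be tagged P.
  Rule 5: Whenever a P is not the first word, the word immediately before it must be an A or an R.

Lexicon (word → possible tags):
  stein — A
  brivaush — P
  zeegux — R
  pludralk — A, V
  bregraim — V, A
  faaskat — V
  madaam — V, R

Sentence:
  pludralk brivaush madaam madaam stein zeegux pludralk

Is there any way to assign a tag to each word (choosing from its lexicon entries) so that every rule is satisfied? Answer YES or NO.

YES

Candidates per position — 1:pludralk {A,V}; 2:brivaush {P}; 3:madaam {V,R}; 4:madaam {V,R}; 5:stein {A}; 6:zeegux {R}; 7:pludralk {A,V}.
One satisfying assignment: A P R V A R A.
Checking: rule 1 ✓; rule 2 ✓; rule 3 ✓; rule 4 ✓; rule 5 ✓.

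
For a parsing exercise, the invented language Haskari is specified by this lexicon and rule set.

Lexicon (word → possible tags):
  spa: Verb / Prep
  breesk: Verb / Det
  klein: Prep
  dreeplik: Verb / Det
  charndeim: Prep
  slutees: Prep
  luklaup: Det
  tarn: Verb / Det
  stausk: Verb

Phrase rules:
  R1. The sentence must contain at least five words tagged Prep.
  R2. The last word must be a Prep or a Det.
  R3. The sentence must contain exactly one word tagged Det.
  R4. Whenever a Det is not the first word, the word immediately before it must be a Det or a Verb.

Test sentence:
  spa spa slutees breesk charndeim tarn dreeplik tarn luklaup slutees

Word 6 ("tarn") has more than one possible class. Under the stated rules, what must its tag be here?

Candidates per position — 1:spa {Verb,Prep}; 2:spa {Verb,Prep}; 3:slutees {Prep}; 4:breesk {Verb,Det}; 5:charndeim {Prep}; 6:tarn {Verb,Det}; 7:dreeplik {Verb,Det}; 8:tarn {Verb,Det}; 9:luklaup {Det}; 10:slutees {Prep}.
Position 1: tagging it Verb would leave rule 1 unsatisfiable, so it must be Prep.
Position 2: tagging it Verb would leave rule 1 unsatisfiable, so it must be Prep.
Position 4: tagging it Det would leave rule 3 unsatisfiable, so it must be Verb.
Position 6: tagging it Det would leave rule 3 unsatisfiable, so it must be Verb.
Position 7: tagging it Det would leave rule 3 unsatisfiable, so it must be Verb.
Position 8: tagging it Det would leave rule 3 unsatisfiable, so it must be Verb.
That leaves exactly one tagging: Prep Prep Prep Verb Prep Verb Verb Verb Det Prep.
Verifying each rule — rule 1 ✓; rule 2 ✓; rule 3 ✓; rule 4 ✓.

Verb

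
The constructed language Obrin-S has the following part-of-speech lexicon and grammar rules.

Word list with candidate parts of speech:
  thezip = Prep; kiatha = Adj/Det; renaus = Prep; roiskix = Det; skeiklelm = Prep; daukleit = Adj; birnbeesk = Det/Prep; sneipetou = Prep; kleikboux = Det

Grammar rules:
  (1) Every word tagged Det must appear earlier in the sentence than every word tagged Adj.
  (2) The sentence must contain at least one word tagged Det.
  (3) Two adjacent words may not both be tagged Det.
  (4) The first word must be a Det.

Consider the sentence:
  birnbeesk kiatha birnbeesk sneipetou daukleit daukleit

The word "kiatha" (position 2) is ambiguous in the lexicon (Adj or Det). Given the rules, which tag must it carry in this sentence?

Candidates per position — 1:birnbeesk {Det,Prep}; 2:kiatha {Adj,Det}; 3:birnbeesk {Det,Prep}; 4:sneipetou {Prep}; 5:daukleit {Adj}; 6:daukleit {Adj}.
Word 1 cannot be Prep — rule 4 would then fail for every completion. It is Det.
Word 2 cannot be Det — rule 3 would then fail for every completion. It is Adj.
Word 3 cannot be Det — rule 1 would then fail for every completion. It is Prep.
The only consistent sequence is: Det Adj Prep Prep Adj Adj.
Checking: rule 1 ok; rule 2 ok; rule 3 ok; rule 4 ok.

Adj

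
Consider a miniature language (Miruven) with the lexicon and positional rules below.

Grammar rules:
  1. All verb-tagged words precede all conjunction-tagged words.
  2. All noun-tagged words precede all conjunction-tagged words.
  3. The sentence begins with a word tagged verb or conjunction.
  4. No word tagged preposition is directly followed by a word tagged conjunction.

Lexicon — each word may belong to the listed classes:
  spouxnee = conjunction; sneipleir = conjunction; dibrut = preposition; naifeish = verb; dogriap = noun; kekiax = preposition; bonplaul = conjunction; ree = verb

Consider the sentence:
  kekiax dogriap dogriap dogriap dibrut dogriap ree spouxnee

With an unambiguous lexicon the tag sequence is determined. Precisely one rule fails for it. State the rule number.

Fixed tagging: preposition noun noun noun preposition noun verb conjunction.
Checking each rule: R1 ✓, R2 ✓, R3 ✗, R4 ✓.
Only rule 3 fails.

3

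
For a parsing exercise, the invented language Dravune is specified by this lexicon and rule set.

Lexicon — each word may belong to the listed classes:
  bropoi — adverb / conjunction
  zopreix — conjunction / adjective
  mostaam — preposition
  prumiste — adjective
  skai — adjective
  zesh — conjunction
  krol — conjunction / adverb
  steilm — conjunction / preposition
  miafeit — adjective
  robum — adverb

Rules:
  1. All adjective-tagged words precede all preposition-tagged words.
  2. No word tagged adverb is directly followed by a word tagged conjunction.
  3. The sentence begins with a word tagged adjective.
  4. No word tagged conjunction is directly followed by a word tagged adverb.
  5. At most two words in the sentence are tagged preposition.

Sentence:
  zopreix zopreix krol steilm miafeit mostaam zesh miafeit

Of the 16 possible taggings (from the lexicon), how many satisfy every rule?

0

Candidates per position — 1:zopreix {conjunction,adjective}; 2:zopreix {conjunction,adjective}; 3:krol {conjunction,adverb}; 4:steilm {conjunction,preposition}; 5:miafeit {adjective}; 6:mostaam {preposition}; 7:zesh {conjunction}; 8:miafeit {adjective}.
There are 16 candidate sequences in total.
Rule 1 cannot be satisfied by any choice of tags from the lexicon.
So there is no consistent tagging.
Count = 0.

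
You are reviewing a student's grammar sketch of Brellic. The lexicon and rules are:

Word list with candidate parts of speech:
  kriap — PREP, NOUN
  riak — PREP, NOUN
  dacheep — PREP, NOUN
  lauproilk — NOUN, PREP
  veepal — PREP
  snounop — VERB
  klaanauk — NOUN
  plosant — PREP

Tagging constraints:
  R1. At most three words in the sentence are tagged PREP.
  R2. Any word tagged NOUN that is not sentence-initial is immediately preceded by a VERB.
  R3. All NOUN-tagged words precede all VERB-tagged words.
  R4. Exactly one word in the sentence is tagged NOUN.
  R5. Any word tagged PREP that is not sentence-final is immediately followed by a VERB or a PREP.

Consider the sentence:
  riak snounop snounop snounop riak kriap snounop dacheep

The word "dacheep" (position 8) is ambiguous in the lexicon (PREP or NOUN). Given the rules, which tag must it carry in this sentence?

Candidates per position — 1:riak {PREP,NOUN}; 2:snounop {VERB}; 3:snounop {VERB}; 4:snounop {VERB}; 5:riak {PREP,NOUN}; 6:kriap {PREP,NOUN}; 7:snounop {VERB}; 8:dacheep {PREP,NOUN}.
Position 5: NOUN is ruled out by rule 3; that leaves PREP.
Position 6: NOUN is ruled out by rule 2; that leaves PREP.
Position 8: NOUN is ruled out by rule 3; that leaves PREP.
Position 1: PREP is ruled out by rule 1; that leaves NOUN.
So the tagging must be: NOUN VERB VERB VERB PREP PREP VERB PREP.
Rule-by-rule: rule 1 holds; rule 2 holds; rule 3 holds; rule 4 holds; rule 5 holds.

PREP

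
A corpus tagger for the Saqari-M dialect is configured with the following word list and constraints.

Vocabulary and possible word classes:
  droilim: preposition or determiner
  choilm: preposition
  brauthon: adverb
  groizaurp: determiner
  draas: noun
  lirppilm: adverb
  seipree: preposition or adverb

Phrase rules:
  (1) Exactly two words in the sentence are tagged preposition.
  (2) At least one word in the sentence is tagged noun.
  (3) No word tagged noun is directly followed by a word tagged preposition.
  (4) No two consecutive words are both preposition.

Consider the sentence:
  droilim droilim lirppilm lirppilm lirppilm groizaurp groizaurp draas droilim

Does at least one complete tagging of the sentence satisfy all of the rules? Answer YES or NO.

Candidates per position — 1:droilim {preposition,determiner}; 2:droilim {preposition,determiner}; 3:lirppilm {adverb}; 4:lirppilm {adverb}; 5:lirppilm {adverb}; 6:groizaurp {determiner}; 7:groizaurp {determiner}; 8:draas {noun}; 9:droilim {preposition,determiner}.
Every candidate sequence violates at least one rule; no consistent tagging exists.

NO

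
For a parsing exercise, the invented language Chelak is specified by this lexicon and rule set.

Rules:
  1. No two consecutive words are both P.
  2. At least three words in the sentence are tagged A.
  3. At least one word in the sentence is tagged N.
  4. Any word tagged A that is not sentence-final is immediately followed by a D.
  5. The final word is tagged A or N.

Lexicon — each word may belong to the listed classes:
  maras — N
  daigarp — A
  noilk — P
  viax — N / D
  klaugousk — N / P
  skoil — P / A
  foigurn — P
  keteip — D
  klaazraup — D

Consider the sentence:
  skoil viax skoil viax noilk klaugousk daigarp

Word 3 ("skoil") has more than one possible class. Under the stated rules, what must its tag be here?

Candidates per position — 1:skoil {P,A}; 2:viax {N,D}; 3:skoil {P,A}; 4:viax {N,D}; 5:noilk {P}; 6:klaugousk {N,P}; 7:daigarp {A}.
Word 1 cannot be P — rule 2 would then fail for every completion. It is A.
Word 2 cannot be N — rule 4 would then fail for every completion. It is D.
Word 3 cannot be P — rule 2 would then fail for every completion. It is A.
Word 4 cannot be N — rule 4 would then fail for every completion. It is D.
Word 6 cannot be P — rule 1 would then fail for every completion. It is N.
The unique satisfying tagging is: A D A D P N A.
Rule-by-rule: rule 1 ✓; rule 2 ✓; rule 3 ✓; rule 4 ✓; rule 5 ✓.

A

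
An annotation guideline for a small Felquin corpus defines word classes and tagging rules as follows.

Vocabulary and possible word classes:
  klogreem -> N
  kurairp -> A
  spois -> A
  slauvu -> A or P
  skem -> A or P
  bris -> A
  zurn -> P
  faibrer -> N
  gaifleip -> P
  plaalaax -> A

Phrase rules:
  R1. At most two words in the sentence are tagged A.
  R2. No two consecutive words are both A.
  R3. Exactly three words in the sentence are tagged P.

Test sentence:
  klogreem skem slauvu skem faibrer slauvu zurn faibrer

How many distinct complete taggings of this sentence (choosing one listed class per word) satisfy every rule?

Candidates per position — 1:klogreem {N}; 2:skem {A,P}; 3:slauvu {A,P}; 4:skem {A,P}; 5:faibrer {N}; 6:slauvu {A,P}; 7:zurn {P}; 8:faibrer {N}.
There are 16 candidate sequences in total.
The sequences that satisfy every rule: N A P A N P P N; N A P P N A P N; N P A P N A P N; N P P A N A P N.
Count = 4.

4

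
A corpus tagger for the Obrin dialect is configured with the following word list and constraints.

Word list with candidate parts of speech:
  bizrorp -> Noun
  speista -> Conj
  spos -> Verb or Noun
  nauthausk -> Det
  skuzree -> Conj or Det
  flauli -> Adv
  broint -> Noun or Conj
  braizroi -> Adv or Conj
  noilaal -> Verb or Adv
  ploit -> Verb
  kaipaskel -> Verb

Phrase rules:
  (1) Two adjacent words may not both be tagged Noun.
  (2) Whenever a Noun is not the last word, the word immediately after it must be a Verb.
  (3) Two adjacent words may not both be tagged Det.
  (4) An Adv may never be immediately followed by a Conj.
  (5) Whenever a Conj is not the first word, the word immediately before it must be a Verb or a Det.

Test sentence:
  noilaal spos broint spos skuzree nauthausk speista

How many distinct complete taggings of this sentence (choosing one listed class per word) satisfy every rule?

Candidates per position — 1:noilaal {Verb,Adv}; 2:spos {Verb,Noun}; 3:broint {Noun,Conj}; 4:spos {Verb,Noun}; 5:skuzree {Conj,Det}; 6:nauthausk {Det}; 7:speista {Conj}.
There are 32 candidate sequences in total.
The sequences that satisfy every rule: Verb Verb Noun Verb Conj Det Conj; Verb Verb Conj Verb Conj Det Conj; Adv Verb Noun Verb Conj Det Conj; Adv Verb Conj Verb Conj Det Conj.
Count = 4.

4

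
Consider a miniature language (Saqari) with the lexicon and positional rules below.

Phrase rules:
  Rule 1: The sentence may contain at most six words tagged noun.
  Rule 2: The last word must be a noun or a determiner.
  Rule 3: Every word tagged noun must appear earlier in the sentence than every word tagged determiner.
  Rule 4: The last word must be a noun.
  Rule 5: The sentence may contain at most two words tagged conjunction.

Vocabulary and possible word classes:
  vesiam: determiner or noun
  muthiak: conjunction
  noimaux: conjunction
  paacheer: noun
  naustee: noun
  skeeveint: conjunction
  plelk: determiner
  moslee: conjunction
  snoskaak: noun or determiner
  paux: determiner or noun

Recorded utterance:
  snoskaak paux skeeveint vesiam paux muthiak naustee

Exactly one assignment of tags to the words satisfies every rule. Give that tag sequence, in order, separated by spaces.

noun noun conjunction noun noun conjunction noun

Candidates per position — 1:snoskaak {noun,determiner}; 2:paux {determiner,noun}; 3:skeeveint {conjunction}; 4:vesiam {determiner,noun}; 5:paux {determiner,noun}; 6:muthiak {conjunction}; 7:naustee {noun}.
If word 1 were determiner, no tagging could satisfy rule 3; so word 1 is noun.
If word 2 were determiner, no tagging could satisfy rule 3; so word 2 is noun.
If word 4 were determiner, no tagging could satisfy rule 3; so word 4 is noun.
If word 5 were determiner, no tagging could satisfy rule 3; so word 5 is noun.
The unique satisfying tagging is: noun noun conjunction noun noun conjunction noun.
Verifying each rule — rule 1 ok; rule 2 ok; rule 3 ok; rule 4 ok; rule 5 ok.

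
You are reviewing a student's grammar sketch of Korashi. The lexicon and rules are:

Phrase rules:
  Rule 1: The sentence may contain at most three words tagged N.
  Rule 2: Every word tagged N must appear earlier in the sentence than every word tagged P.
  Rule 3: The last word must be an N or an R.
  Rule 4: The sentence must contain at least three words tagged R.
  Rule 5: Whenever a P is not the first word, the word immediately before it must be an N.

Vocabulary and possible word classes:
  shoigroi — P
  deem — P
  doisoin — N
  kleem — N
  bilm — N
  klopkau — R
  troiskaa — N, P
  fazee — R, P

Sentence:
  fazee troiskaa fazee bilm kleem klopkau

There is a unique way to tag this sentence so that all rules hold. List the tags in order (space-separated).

R N R N N R

Candidates per position — 1:fazee {R,P}; 2:troiskaa {N,P}; 3:fazee {R,P}; 4:bilm {N}; 5:kleem {N}; 6:klopkau {R}.
At position 1, choosing P makes rule 2 impossible to satisfy; hence R.
At position 2, choosing P makes rule 2 impossible to satisfy; hence N.
At position 3, choosing P makes rule 2 impossible to satisfy; hence R.
The unique satisfying tagging is: R N R N N R.
Check: rule 1 holds; rule 2 holds; rule 3 holds; rule 4 holds; rule 5 holds.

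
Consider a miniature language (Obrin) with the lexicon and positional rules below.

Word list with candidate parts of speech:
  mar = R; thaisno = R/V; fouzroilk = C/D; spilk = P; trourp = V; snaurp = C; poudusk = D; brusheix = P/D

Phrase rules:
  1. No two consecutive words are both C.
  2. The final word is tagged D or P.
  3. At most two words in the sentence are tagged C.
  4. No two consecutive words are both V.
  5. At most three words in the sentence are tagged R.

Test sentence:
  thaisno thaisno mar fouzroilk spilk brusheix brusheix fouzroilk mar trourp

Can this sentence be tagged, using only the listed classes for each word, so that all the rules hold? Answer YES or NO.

NO

Candidates per position — 1:thaisno {R,V}; 2:thaisno {R,V}; 3:mar {R}; 4:fouzroilk {C,D}; 5:spilk {P}; 6:brusheix {P,D}; 7:brusheix {P,D}; 8:fouzroilk {C,D}; 9:mar {R}; 10:trourp {V}.
Rule 2 cannot be satisfied by any choice of tags from the lexicon.
So there is no consistent tagging.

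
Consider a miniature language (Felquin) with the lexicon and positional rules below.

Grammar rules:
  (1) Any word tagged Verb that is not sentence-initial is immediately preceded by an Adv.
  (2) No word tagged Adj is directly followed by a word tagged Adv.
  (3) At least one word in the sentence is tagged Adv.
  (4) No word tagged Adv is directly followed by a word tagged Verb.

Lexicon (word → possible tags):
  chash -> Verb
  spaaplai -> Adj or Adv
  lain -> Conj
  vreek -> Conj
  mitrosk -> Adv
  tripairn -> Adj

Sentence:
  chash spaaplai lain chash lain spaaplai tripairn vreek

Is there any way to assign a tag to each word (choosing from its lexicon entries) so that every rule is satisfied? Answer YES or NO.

Candidates per position — 1:chash {Verb}; 2:spaaplai {Adj,Adv}; 3:lain {Conj}; 4:chash {Verb}; 5:lain {Conj}; 6:spaaplai {Adj,Adv}; 7:tripairn {Adj}; 8:vreek {Conj}.
Rule 1 cannot be satisfied by any choice of tags from the lexicon.
So there is no consistent tagging.

NO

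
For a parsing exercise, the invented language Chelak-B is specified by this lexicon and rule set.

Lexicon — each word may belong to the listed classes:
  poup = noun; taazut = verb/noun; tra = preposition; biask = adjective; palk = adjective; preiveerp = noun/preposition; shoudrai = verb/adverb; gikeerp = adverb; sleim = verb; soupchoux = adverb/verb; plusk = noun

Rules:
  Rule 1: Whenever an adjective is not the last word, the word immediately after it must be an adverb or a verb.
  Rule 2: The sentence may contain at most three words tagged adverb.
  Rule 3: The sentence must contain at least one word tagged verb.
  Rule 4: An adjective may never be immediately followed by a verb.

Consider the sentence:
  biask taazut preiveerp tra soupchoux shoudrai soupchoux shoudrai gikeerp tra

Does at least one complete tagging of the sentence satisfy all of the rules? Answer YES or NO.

NO

Candidates per position — 1:biask {adjective}; 2:taazut {verb,noun}; 3:preiveerp {noun,preposition}; 4:tra {preposition}; 5:soupchoux {adverb,verb}; 6:shoudrai {verb,adverb}; 7:soupchoux {adverb,verb}; 8:shoudrai {verb,adverb}; 9:gikeerp {adverb}; 10:tra {preposition}.
Every candidate sequence violates at least one rule; no consistent tagging exists.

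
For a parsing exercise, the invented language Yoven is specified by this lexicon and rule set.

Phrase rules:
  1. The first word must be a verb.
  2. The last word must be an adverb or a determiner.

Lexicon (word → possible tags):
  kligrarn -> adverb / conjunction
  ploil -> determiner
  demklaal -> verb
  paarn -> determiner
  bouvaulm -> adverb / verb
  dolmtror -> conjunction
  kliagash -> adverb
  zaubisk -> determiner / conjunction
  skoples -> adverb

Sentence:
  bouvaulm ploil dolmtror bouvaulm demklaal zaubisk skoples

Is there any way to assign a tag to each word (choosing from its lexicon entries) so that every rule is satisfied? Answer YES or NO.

YES

Candidates per position — 1:bouvaulm {adverb,verb}; 2:ploil {determiner}; 3:dolmtror {conjunction}; 4:bouvaulm {adverb,verb}; 5:demklaal {verb}; 6:zaubisk {determiner,conjunction}; 7:skoples {adverb}.
One satisfying assignment: verb determiner conjunction verb verb determiner adverb.
Check: rule 1 ok; rule 2 ok.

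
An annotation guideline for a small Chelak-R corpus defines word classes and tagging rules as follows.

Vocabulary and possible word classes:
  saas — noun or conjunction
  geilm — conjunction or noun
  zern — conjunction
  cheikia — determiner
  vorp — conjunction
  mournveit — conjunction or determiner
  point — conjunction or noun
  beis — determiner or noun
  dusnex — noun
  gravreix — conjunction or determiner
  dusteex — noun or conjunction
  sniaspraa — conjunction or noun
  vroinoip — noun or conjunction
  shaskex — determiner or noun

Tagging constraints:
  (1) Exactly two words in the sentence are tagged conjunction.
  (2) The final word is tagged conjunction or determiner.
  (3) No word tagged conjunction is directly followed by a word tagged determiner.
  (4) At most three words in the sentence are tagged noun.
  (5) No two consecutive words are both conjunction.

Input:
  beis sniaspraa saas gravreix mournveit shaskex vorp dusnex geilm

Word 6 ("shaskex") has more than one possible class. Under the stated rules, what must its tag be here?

determiner

Candidates per position — 1:beis {determiner,noun}; 2:sniaspraa {conjunction,noun}; 3:saas {noun,conjunction}; 4:gravreix {conjunction,determiner}; 5:mournveit {conjunction,determiner}; 6:shaskex {determiner,noun}; 7:vorp {conjunction}; 8:dusnex {noun}; 9:geilm {conjunction,noun}.
If word 9 were noun, no tagging could satisfy rule 2; so word 9 is conjunction.
If word 2 were conjunction, no tagging could satisfy rule 1; so word 2 is noun.
If word 3 were conjunction, no tagging could satisfy rule 1; so word 3 is noun.
If word 4 were conjunction, no tagging could satisfy rule 1; so word 4 is determiner.
If word 5 were conjunction, no tagging could satisfy rule 1; so word 5 is determiner.
If word 6 were noun, no tagging could satisfy rule 4; so word 6 is determiner.
If word 1 were noun, no tagging could satisfy rule 4; so word 1 is determiner.
The unique satisfying tagging is: determiner noun noun determiner determiner determiner conjunction noun conjunction.
Check: rule 1 holds; rule 2 holds; rule 3 holds; rule 4 holds; rule 5 holds.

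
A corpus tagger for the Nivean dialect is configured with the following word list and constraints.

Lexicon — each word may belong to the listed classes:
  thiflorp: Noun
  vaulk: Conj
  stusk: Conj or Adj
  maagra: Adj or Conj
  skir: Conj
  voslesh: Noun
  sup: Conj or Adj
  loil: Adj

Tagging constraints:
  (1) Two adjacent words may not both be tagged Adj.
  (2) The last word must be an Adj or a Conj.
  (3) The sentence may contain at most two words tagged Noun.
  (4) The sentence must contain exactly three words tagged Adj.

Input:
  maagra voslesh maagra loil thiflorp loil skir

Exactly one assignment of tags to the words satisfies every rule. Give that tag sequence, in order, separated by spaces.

Candidates per position — 1:maagra {Adj,Conj}; 2:voslesh {Noun}; 3:maagra {Adj,Conj}; 4:loil {Adj}; 5:thiflorp {Noun}; 6:loil {Adj}; 7:skir {Conj}.
Position 3: Adj is ruled out by rule 1; that leaves Conj.
Position 1: Conj is ruled out by rule 4; that leaves Adj.
So the tagging must be: Adj Noun Conj Adj Noun Adj Conj.
Check: rule 1 holds; rule 2 holds; rule 3 holds; rule 4 holds.

Adj Noun Conj Adj Noun Adj Conj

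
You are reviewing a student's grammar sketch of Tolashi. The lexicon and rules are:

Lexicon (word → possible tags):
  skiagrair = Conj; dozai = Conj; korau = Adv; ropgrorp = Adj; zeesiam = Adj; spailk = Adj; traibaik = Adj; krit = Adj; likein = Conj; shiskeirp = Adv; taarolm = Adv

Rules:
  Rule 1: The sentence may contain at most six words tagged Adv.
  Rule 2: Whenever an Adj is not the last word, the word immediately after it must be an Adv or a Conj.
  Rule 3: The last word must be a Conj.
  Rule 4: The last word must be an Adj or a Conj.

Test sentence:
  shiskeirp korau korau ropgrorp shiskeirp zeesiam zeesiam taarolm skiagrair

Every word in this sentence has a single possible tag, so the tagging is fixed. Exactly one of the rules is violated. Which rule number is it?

Fixed tagging: Adv Adv Adv Adj Adv Adj Adj Adv Conj.
Applying the rules: R1 ok, R2 fails, R3 ok, R4 ok.
Only rule 2 fails.

2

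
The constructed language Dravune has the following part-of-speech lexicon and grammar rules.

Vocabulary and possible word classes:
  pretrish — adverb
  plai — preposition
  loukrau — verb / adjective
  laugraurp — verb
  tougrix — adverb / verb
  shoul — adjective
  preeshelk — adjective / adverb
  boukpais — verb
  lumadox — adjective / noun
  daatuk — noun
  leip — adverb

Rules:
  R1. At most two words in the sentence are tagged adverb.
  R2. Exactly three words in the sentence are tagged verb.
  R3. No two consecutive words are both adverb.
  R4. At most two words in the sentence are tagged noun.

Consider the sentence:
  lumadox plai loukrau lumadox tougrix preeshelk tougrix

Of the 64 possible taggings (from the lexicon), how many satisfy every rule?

Candidates per position — 1:lumadox {adjective,noun}; 2:plai {preposition}; 3:loukrau {verb,adjective}; 4:lumadox {adjective,noun}; 5:tougrix {adverb,verb}; 6:preeshelk {adjective,adverb}; 7:tougrix {adverb,verb}.
There are 64 candidate sequences in total.
Checking each against the rules leaves 8 sequences.
Count = 8.

8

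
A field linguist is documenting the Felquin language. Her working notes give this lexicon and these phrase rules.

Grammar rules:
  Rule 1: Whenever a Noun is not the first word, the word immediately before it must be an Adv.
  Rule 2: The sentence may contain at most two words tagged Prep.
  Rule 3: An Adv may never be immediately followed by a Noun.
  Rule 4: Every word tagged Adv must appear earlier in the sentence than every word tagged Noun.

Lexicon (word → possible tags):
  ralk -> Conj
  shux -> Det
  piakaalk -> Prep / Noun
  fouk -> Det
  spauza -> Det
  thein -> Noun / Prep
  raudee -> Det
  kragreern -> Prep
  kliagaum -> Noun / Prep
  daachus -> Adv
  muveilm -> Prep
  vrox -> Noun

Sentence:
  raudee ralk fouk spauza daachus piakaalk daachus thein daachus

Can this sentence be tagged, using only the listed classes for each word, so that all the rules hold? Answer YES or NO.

Candidates per position — 1:raudee {Det}; 2:ralk {Conj}; 3:fouk {Det}; 4:spauza {Det}; 5:daachus {Adv}; 6:piakaalk {Prep,Noun}; 7:daachus {Adv}; 8:thein {Noun,Prep}; 9:daachus {Adv}.
One satisfying assignment: Det Conj Det Det Adv Prep Adv Prep Adv.
Rule-by-rule: rule 1 ✓; rule 2 ✓; rule 3 ✓; rule 4 ✓.

YES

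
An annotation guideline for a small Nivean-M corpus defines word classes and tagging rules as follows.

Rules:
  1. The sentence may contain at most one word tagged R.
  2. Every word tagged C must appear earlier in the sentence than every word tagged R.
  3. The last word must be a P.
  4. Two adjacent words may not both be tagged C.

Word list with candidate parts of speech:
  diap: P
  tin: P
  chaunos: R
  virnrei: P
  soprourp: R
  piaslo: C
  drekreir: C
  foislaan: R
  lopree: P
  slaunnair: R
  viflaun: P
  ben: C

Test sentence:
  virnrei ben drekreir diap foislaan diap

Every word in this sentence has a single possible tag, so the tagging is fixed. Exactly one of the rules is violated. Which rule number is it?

4

Fixed tagging: P C C P R P.
Rule check: R1 ok, R2 ok, R3 ok, R4 fails.
Only rule 4 fails.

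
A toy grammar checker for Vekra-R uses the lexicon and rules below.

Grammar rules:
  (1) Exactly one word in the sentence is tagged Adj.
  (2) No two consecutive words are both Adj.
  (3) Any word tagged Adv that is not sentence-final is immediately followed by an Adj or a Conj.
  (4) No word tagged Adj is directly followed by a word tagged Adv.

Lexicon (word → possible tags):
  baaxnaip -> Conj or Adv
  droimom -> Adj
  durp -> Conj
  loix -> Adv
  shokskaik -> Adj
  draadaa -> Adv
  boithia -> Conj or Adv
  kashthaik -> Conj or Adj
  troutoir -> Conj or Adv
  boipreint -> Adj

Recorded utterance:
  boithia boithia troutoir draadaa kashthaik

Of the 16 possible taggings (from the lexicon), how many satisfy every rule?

Candidates per position — 1:boithia {Conj,Adv}; 2:boithia {Conj,Adv}; 3:troutoir {Conj,Adv}; 4:draadaa {Adv}; 5:kashthaik {Conj,Adj}.
There are 16 candidate sequences in total.
The sequences that satisfy every rule: Conj Conj Conj Adv Adj; Conj Adv Conj Adv Adj; Adv Conj Conj Adv Adj.
Count = 3.

3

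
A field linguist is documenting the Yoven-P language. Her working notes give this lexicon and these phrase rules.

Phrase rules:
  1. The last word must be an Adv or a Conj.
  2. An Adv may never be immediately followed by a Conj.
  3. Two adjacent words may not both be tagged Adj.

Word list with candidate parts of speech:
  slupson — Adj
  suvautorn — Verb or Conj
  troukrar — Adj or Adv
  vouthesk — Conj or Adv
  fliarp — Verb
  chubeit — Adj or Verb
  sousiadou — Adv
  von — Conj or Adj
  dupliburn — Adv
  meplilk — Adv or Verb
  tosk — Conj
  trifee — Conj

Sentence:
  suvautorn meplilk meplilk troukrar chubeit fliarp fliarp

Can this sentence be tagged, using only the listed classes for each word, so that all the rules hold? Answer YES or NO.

Candidates per position — 1:suvautorn {Verb,Conj}; 2:meplilk {Adv,Verb}; 3:meplilk {Adv,Verb}; 4:troukrar {Adj,Adv}; 5:chubeit {Adj,Verb}; 6:fliarp {Verb}; 7:fliarp {Verb}.
Rule 1 cannot be satisfied by any choice of tags from the lexicon.
So there is no consistent tagging.

NO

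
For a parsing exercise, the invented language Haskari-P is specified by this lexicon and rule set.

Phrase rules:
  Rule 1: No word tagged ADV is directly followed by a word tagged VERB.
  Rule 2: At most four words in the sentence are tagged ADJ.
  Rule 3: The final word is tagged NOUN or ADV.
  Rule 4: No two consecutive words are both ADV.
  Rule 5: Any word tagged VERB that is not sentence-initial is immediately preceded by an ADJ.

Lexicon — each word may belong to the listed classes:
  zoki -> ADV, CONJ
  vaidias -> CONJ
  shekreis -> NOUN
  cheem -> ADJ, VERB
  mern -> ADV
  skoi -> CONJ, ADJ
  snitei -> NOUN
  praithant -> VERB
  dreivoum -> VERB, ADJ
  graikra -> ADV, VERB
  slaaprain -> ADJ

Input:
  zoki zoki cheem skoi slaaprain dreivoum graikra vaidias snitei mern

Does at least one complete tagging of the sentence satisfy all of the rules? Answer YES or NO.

YES

Candidates per position — 1:zoki {ADV,CONJ}; 2:zoki {ADV,CONJ}; 3:cheem {ADJ,VERB}; 4:skoi {CONJ,ADJ}; 5:slaaprain {ADJ}; 6:dreivoum {VERB,ADJ}; 7:graikra {ADV,VERB}; 8:vaidias {CONJ}; 9:snitei {NOUN}; 10:mern {ADV}.
One satisfying assignment: CONJ ADV ADJ CONJ ADJ ADJ VERB CONJ NOUN ADV.
Rule-by-rule: rule 1 holds; rule 2 holds; rule 3 holds; rule 4 holds; rule 5 holds.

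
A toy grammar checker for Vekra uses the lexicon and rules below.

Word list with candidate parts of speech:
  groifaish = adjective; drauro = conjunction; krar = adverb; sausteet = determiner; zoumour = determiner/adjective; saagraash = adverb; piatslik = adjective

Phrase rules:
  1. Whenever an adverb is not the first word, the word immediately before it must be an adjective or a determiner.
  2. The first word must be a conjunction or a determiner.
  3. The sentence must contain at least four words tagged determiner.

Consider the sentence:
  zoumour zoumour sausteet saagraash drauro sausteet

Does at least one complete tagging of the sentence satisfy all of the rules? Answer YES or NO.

YES

Candidates per position — 1:zoumour {determiner,adjective}; 2:zoumour {determiner,adjective}; 3:sausteet {determiner}; 4:saagraash {adverb}; 5:drauro {conjunction}; 6:sausteet {determiner}.
One satisfying assignment: determiner determiner determiner adverb conjunction determiner.
Rule-by-rule: rule 1 satisfied; rule 2 satisfied; rule 3 satisfied.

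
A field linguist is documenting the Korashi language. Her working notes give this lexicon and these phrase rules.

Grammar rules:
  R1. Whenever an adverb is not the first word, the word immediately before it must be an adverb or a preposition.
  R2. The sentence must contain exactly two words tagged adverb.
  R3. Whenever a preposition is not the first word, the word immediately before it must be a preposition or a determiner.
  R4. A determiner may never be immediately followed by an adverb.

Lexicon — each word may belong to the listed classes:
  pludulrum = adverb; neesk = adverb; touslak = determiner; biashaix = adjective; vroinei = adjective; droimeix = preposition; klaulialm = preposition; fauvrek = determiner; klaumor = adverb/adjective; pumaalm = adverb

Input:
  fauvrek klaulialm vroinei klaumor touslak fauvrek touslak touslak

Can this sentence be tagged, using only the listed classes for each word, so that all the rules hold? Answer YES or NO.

NO

Candidates per position — 1:fauvrek {determiner}; 2:klaulialm {preposition}; 3:vroinei {adjective}; 4:klaumor {adverb,adjective}; 5:touslak {determiner}; 6:fauvrek {determiner}; 7:touslak {determiner}; 8:touslak {determiner}.
Rule 2 cannot be satisfied by any choice of tags from the lexicon.
So there is no consistent tagging.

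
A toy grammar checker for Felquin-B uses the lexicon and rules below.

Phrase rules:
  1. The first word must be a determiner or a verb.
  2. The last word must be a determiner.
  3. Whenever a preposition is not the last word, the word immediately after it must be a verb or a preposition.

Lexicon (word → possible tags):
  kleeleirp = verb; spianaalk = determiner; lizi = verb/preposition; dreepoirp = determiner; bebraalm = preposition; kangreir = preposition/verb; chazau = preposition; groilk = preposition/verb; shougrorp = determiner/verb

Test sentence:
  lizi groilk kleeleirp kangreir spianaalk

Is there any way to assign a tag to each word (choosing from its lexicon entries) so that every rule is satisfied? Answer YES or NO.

YES

Candidates per position — 1:lizi {verb,preposition}; 2:groilk {preposition,verb}; 3:kleeleirp {verb}; 4:kangreir {preposition,verb}; 5:spianaalk {determiner}.
One satisfying assignment: verb verb verb verb determiner.
Check: rule 1 ✓; rule 2 ✓; rule 3 ✓.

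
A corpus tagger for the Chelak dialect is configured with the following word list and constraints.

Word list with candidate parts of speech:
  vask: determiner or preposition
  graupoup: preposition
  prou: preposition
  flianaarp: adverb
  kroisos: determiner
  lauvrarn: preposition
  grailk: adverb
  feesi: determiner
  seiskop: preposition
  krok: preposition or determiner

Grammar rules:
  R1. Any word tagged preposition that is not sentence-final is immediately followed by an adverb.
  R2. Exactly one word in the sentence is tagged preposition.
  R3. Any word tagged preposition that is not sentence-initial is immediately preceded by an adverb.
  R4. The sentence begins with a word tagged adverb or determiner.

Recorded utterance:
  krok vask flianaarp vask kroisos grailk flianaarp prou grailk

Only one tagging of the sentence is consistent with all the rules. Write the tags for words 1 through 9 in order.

Candidates per position — 1:krok {preposition,determiner}; 2:vask {determiner,preposition}; 3:flianaarp {adverb}; 4:vask {determiner,preposition}; 5:kroisos {determiner}; 6:grailk {adverb}; 7:flianaarp {adverb}; 8:prou {preposition}; 9:grailk {adverb}.
At position 1, choosing preposition makes rule 1 impossible to satisfy; hence determiner.
At position 2, choosing preposition makes rule 2 impossible to satisfy; hence determiner.
At position 4, choosing preposition makes rule 1 impossible to satisfy; hence determiner.
The unique satisfying tagging is: determiner determiner adverb determiner determiner adverb adverb preposition adverb.
Check: rule 1 satisfied; rule 2 satisfied; rule 3 satisfied; rule 4 satisfied.

determiner determiner adverb determiner determiner adverb adverb preposition adverb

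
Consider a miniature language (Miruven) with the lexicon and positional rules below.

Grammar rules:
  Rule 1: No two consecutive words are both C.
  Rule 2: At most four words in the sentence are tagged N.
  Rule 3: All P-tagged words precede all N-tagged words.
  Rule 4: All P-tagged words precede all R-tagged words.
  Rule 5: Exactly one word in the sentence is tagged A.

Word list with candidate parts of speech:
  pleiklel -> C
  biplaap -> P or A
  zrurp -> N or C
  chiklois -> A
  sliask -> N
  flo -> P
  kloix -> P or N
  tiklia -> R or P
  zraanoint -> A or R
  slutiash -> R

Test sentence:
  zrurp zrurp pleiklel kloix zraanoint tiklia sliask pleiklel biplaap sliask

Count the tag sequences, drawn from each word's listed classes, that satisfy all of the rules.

Candidates per position — 1:zrurp {N,C}; 2:zrurp {N,C}; 3:pleiklel {C}; 4:kloix {P,N}; 5:zraanoint {A,R}; 6:tiklia {R,P}; 7:sliask {N}; 8:pleiklel {C}; 9:biplaap {P,A}; 10:sliask {N}.
There are 64 candidate sequences in total.
The sequences that satisfy every rule: C N C N R R N C A N.
Count = 1.

1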